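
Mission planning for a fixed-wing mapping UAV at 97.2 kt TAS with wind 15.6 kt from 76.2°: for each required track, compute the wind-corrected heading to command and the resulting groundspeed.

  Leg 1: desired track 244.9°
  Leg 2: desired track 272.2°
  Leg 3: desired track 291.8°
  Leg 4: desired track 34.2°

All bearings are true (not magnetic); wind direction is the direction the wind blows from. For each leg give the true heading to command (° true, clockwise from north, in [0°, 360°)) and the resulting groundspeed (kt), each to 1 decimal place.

Leg 1: heading=243.1°, groundspeed=112.4 kt
Leg 2: heading=274.7°, groundspeed=112.1 kt
Leg 3: heading=297.2°, groundspeed=109.5 kt
Leg 4: heading=40.4°, groundspeed=85.0 kt

Leg 1: desired track 244.9°; wind correction -1.8° → command heading 243.1°, groundspeed 112.4 kt
Leg 2: desired track 272.2°; wind correction +2.5° → command heading 274.7°, groundspeed 112.1 kt
Leg 3: desired track 291.8°; wind correction +5.4° → command heading 297.2°, groundspeed 109.5 kt
Leg 4: desired track 34.2°; wind correction +6.2° → command heading 40.4°, groundspeed 85.0 kt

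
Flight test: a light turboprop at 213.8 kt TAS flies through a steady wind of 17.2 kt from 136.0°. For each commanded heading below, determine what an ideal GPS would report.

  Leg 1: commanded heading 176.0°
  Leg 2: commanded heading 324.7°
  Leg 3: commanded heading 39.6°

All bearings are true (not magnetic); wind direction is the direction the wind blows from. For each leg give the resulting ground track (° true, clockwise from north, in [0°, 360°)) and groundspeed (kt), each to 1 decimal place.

Leg 1: heading 176.0°; drift +3.2° → track 179.2°, groundspeed 200.9 kt
Leg 2: heading 324.7°; drift -0.6° → track 324.1°, groundspeed 230.8 kt
Leg 3: heading 39.6°; drift -4.5° → track 35.1°, groundspeed 216.4 kt

Leg 1: track=179.2°, groundspeed=200.9 kt
Leg 2: track=324.1°, groundspeed=230.8 kt
Leg 3: track=35.1°, groundspeed=216.4 kt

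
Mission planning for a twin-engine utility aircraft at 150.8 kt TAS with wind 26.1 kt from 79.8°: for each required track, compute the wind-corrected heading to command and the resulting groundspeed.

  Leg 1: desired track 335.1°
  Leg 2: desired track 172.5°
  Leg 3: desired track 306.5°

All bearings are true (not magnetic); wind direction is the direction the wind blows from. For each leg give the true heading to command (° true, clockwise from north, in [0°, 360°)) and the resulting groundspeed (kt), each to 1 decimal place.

Leg 1: heading=344.7°, groundspeed=155.3 kt
Leg 2: heading=162.5°, groundspeed=149.8 kt
Leg 3: heading=313.7°, groundspeed=167.5 kt

Leg 1: desired track 335.1°; wind correction +9.6° → command heading 344.7°, groundspeed 155.3 kt
Leg 2: desired track 172.5°; wind correction -10.0° → command heading 162.5°, groundspeed 149.8 kt
Leg 3: desired track 306.5°; wind correction +7.2° → command heading 313.7°, groundspeed 167.5 kt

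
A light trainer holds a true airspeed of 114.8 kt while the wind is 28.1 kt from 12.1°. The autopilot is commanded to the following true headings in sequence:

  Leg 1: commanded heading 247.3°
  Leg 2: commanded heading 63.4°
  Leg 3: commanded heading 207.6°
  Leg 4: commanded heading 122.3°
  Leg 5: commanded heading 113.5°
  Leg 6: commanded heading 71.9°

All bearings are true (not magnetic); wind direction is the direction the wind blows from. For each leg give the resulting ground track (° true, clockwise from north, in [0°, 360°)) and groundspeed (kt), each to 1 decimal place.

Leg 1: heading 247.3°; drift -10.0° → track 237.3°, groundspeed 132.9 kt
Leg 2: heading 63.4°; drift +12.7° → track 76.1°, groundspeed 99.7 kt
Leg 3: heading 207.6°; drift -3.0° → track 204.6°, groundspeed 142.1 kt
Leg 4: heading 122.3°; drift +12.0° → track 134.3°, groundspeed 127.3 kt
Leg 5: heading 113.5°; drift +12.9° → track 126.4°, groundspeed 123.5 kt
Leg 6: heading 71.9°; drift +13.6° → track 85.5°, groundspeed 103.6 kt

Leg 1: track=237.3°, groundspeed=132.9 kt
Leg 2: track=76.1°, groundspeed=99.7 kt
Leg 3: track=204.6°, groundspeed=142.1 kt
Leg 4: track=134.3°, groundspeed=127.3 kt
Leg 5: track=126.4°, groundspeed=123.5 kt
Leg 6: track=85.5°, groundspeed=103.6 kt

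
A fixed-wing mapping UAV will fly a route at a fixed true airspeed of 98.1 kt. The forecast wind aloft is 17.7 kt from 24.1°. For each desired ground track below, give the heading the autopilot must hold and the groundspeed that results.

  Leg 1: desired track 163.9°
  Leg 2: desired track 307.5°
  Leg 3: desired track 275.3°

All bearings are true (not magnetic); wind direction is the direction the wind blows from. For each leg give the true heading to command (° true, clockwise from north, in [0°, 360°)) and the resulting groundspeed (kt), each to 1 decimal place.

Leg 1: desired track 163.9°; wind correction -6.7° → command heading 157.2°, groundspeed 111.0 kt
Leg 2: desired track 307.5°; wind correction +10.1° → command heading 317.6°, groundspeed 92.5 kt
Leg 3: desired track 275.3°; wind correction +9.8° → command heading 285.1°, groundspeed 102.4 kt

Leg 1: heading=157.2°, groundspeed=111.0 kt
Leg 2: heading=317.6°, groundspeed=92.5 kt
Leg 3: heading=285.1°, groundspeed=102.4 kt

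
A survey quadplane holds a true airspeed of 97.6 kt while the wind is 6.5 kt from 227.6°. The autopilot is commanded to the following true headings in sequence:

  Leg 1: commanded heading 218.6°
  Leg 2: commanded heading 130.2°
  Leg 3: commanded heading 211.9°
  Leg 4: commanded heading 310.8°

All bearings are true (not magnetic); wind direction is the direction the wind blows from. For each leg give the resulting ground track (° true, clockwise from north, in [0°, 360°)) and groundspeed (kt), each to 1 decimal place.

Leg 1: heading 218.6°; drift -0.6° → track 218.0°, groundspeed 91.2 kt
Leg 2: heading 130.2°; drift -3.7° → track 126.5°, groundspeed 98.6 kt
Leg 3: heading 211.9°; drift -1.1° → track 210.8°, groundspeed 91.4 kt
Leg 4: heading 310.8°; drift +3.8° → track 314.6°, groundspeed 97.0 kt

Leg 1: track=218.0°, groundspeed=91.2 kt
Leg 2: track=126.5°, groundspeed=98.6 kt
Leg 3: track=210.8°, groundspeed=91.4 kt
Leg 4: track=314.6°, groundspeed=97.0 kt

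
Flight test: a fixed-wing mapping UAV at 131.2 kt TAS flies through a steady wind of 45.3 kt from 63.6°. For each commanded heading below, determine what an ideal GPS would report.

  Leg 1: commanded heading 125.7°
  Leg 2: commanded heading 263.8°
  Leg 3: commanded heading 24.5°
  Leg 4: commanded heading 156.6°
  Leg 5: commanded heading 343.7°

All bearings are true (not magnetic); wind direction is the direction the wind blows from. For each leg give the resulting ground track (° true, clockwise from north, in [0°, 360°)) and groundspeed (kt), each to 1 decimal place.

Leg 1: heading 125.7°; drift +20.0° → track 145.7°, groundspeed 117.1 kt
Leg 2: heading 263.8°; drift -5.1° → track 258.7°, groundspeed 174.4 kt
Leg 3: heading 24.5°; drift -16.6° → track 7.9°, groundspeed 100.2 kt
Leg 4: heading 156.6°; drift +18.7° → track 175.3°, groundspeed 141.0 kt
Leg 5: heading 343.7°; drift -19.9° → track 323.8°, groundspeed 131.1 kt

Leg 1: track=145.7°, groundspeed=117.1 kt
Leg 2: track=258.7°, groundspeed=174.4 kt
Leg 3: track=7.9°, groundspeed=100.2 kt
Leg 4: track=175.3°, groundspeed=141.0 kt
Leg 5: track=323.8°, groundspeed=131.1 kt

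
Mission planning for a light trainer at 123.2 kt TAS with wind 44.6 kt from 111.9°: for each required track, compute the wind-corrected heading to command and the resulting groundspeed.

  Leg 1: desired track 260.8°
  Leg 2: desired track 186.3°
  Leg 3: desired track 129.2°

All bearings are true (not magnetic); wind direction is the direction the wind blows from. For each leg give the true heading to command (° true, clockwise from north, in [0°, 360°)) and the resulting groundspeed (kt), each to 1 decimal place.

Leg 1: desired track 260.8°; wind correction -10.8° → command heading 250.0°, groundspeed 159.2 kt
Leg 2: desired track 186.3°; wind correction -20.4° → command heading 165.9°, groundspeed 103.5 kt
Leg 3: desired track 129.2°; wind correction -6.2° → command heading 123.0°, groundspeed 79.9 kt

Leg 1: heading=250.0°, groundspeed=159.2 kt
Leg 2: heading=165.9°, groundspeed=103.5 kt
Leg 3: heading=123.0°, groundspeed=79.9 kt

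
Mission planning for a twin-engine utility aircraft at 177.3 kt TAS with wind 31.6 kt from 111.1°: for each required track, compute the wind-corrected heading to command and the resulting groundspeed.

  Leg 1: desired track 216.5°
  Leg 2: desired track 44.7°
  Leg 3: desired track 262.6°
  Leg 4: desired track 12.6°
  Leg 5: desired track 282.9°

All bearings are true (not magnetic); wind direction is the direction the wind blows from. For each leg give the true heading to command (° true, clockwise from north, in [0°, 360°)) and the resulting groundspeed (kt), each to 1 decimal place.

Leg 1: heading=206.6°, groundspeed=183.1 kt
Leg 2: heading=54.1°, groundspeed=162.3 kt
Leg 3: heading=257.7°, groundspeed=204.4 kt
Leg 4: heading=22.8°, groundspeed=179.2 kt
Leg 5: heading=281.4°, groundspeed=208.5 kt

Leg 1: desired track 216.5°; wind correction -9.9° → command heading 206.6°, groundspeed 183.1 kt
Leg 2: desired track 44.7°; wind correction +9.4° → command heading 54.1°, groundspeed 162.3 kt
Leg 3: desired track 262.6°; wind correction -4.9° → command heading 257.7°, groundspeed 204.4 kt
Leg 4: desired track 12.6°; wind correction +10.2° → command heading 22.8°, groundspeed 179.2 kt
Leg 5: desired track 282.9°; wind correction -1.5° → command heading 281.4°, groundspeed 208.5 kt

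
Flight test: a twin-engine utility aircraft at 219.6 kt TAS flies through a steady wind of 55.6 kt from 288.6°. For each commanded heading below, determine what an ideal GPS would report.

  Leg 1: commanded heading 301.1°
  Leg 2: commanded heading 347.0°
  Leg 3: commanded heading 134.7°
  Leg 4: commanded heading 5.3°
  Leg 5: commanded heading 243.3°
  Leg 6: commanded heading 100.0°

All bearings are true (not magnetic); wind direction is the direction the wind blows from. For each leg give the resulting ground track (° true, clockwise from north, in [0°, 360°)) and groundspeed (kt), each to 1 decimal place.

Leg 1: track=305.3°, groundspeed=165.8 kt
Leg 2: track=1.0°, groundspeed=196.3 kt
Leg 3: track=129.5°, groundspeed=270.6 kt
Leg 4: track=20.0°, groundspeed=213.8 kt
Leg 5: track=230.9°, groundspeed=184.8 kt
Leg 6: track=101.7°, groundspeed=274.7 kt

Leg 1: heading 301.1°; drift +4.2° → track 305.3°, groundspeed 165.8 kt
Leg 2: heading 347.0°; drift +14.0° → track 1.0°, groundspeed 196.3 kt
Leg 3: heading 134.7°; drift -5.2° → track 129.5°, groundspeed 270.6 kt
Leg 4: heading 5.3°; drift +14.7° → track 20.0°, groundspeed 213.8 kt
Leg 5: heading 243.3°; drift -12.4° → track 230.9°, groundspeed 184.8 kt
Leg 6: heading 100.0°; drift +1.7° → track 101.7°, groundspeed 274.7 kt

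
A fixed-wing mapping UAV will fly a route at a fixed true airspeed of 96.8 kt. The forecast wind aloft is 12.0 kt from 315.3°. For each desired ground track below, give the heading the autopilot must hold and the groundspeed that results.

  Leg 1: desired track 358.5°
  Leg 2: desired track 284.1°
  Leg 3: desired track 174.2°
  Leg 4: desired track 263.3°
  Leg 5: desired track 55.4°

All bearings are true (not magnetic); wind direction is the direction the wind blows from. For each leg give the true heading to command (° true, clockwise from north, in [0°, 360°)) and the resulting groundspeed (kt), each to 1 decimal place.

Leg 1: desired track 358.5°; wind correction -4.9° → command heading 353.6°, groundspeed 87.7 kt
Leg 2: desired track 284.1°; wind correction +3.7° → command heading 287.8°, groundspeed 86.3 kt
Leg 3: desired track 174.2°; wind correction +4.5° → command heading 178.7°, groundspeed 105.8 kt
Leg 4: desired track 263.3°; wind correction +5.6° → command heading 268.9°, groundspeed 88.9 kt
Leg 5: desired track 55.4°; wind correction -7.0° → command heading 48.4°, groundspeed 98.2 kt

Leg 1: heading=353.6°, groundspeed=87.7 kt
Leg 2: heading=287.8°, groundspeed=86.3 kt
Leg 3: heading=178.7°, groundspeed=105.8 kt
Leg 4: heading=268.9°, groundspeed=88.9 kt
Leg 5: heading=48.4°, groundspeed=98.2 kt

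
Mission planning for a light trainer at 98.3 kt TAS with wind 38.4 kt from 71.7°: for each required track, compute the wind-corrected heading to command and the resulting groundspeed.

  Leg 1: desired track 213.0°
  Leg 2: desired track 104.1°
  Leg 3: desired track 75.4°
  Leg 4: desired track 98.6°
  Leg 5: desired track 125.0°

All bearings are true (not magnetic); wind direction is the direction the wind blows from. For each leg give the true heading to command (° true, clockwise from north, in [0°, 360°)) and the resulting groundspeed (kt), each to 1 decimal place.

Leg 1: desired track 213.0°; wind correction -14.1° → command heading 198.9°, groundspeed 125.3 kt
Leg 2: desired track 104.1°; wind correction -12.1° → command heading 92.0°, groundspeed 63.7 kt
Leg 3: desired track 75.4°; wind correction -1.4° → command heading 74.0°, groundspeed 59.9 kt
Leg 4: desired track 98.6°; wind correction -10.2° → command heading 88.4°, groundspeed 62.5 kt
Leg 5: desired track 125.0°; wind correction -18.3° → command heading 106.7°, groundspeed 70.4 kt

Leg 1: heading=198.9°, groundspeed=125.3 kt
Leg 2: heading=92.0°, groundspeed=63.7 kt
Leg 3: heading=74.0°, groundspeed=59.9 kt
Leg 4: heading=88.4°, groundspeed=62.5 kt
Leg 5: heading=106.7°, groundspeed=70.4 kt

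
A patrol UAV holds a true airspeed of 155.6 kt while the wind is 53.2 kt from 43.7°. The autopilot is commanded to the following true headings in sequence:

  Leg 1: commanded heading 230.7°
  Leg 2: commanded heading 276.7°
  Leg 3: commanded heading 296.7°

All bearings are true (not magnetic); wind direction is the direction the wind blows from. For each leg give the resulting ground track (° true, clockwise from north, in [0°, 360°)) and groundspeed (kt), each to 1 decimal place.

Leg 1: heading 230.7°; drift -1.8° → track 228.9°, groundspeed 208.5 kt
Leg 2: heading 276.7°; drift -12.8° → track 263.9°, groundspeed 192.4 kt
Leg 3: heading 296.7°; drift -16.6° → track 280.1°, groundspeed 178.6 kt

Leg 1: track=228.9°, groundspeed=208.5 kt
Leg 2: track=263.9°, groundspeed=192.4 kt
Leg 3: track=280.1°, groundspeed=178.6 kt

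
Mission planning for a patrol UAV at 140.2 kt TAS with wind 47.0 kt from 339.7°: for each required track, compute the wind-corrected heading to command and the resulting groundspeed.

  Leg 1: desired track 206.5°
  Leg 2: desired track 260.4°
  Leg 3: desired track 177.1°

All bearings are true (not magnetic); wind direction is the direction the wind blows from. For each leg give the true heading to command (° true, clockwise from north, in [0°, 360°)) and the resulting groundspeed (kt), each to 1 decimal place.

Leg 1: desired track 206.5°; wind correction +14.1° → command heading 220.6°, groundspeed 168.1 kt
Leg 2: desired track 260.4°; wind correction +19.2° → command heading 279.6°, groundspeed 123.6 kt
Leg 3: desired track 177.1°; wind correction +5.8° → command heading 182.9°, groundspeed 184.3 kt

Leg 1: heading=220.6°, groundspeed=168.1 kt
Leg 2: heading=279.6°, groundspeed=123.6 kt
Leg 3: heading=182.9°, groundspeed=184.3 kt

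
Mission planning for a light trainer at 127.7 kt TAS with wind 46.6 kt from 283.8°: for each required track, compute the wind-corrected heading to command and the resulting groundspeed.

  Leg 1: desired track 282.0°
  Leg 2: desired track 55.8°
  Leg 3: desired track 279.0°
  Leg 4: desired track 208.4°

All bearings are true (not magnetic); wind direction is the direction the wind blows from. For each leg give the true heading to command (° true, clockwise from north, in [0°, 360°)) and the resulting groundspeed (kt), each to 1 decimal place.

Leg 1: desired track 282.0°; wind correction +0.7° → command heading 282.7°, groundspeed 81.1 kt
Leg 2: desired track 55.8°; wind correction -15.7° → command heading 40.1°, groundspeed 154.1 kt
Leg 3: desired track 279.0°; wind correction +1.7° → command heading 280.7°, groundspeed 81.2 kt
Leg 4: desired track 208.4°; wind correction +20.7° → command heading 229.1°, groundspeed 107.7 kt

Leg 1: heading=282.7°, groundspeed=81.1 kt
Leg 2: heading=40.1°, groundspeed=154.1 kt
Leg 3: heading=280.7°, groundspeed=81.2 kt
Leg 4: heading=229.1°, groundspeed=107.7 kt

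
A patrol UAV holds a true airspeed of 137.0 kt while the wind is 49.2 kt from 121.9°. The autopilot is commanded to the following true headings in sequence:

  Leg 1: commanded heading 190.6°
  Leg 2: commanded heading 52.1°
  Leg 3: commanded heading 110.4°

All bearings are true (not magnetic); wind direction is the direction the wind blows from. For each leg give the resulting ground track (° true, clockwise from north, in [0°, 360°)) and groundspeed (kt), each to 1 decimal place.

Leg 1: heading 190.6°; drift +21.0° → track 211.6°, groundspeed 127.6 kt
Leg 2: heading 52.1°; drift -21.0° → track 31.1°, groundspeed 128.6 kt
Leg 3: heading 110.4°; drift -6.3° → track 104.1°, groundspeed 89.3 kt

Leg 1: track=211.6°, groundspeed=127.6 kt
Leg 2: track=31.1°, groundspeed=128.6 kt
Leg 3: track=104.1°, groundspeed=89.3 kt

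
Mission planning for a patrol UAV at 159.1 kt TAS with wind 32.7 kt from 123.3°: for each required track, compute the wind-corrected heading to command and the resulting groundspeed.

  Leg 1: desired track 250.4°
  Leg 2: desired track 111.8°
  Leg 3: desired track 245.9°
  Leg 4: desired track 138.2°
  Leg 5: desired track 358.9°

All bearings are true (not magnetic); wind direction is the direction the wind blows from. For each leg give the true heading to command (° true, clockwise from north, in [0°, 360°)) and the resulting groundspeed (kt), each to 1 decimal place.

Leg 1: desired track 250.4°; wind correction -9.4° → command heading 241.0°, groundspeed 176.7 kt
Leg 2: desired track 111.8°; wind correction +2.3° → command heading 114.1°, groundspeed 126.9 kt
Leg 3: desired track 245.9°; wind correction -10.0° → command heading 235.9°, groundspeed 174.3 kt
Leg 4: desired track 138.2°; wind correction -3.0° → command heading 135.2°, groundspeed 127.3 kt
Leg 5: desired track 358.9°; wind correction +9.8° → command heading 8.7°, groundspeed 175.3 kt

Leg 1: heading=241.0°, groundspeed=176.7 kt
Leg 2: heading=114.1°, groundspeed=126.9 kt
Leg 3: heading=235.9°, groundspeed=174.3 kt
Leg 4: heading=135.2°, groundspeed=127.3 kt
Leg 5: heading=8.7°, groundspeed=175.3 kt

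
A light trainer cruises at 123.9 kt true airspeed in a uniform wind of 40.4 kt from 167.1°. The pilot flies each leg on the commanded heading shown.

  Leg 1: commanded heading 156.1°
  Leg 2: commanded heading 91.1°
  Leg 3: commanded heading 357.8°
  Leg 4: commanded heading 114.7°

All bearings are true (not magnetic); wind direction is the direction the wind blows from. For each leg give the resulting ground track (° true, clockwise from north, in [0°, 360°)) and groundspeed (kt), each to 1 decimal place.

Leg 1: heading 156.1°; drift -5.2° → track 150.9°, groundspeed 84.6 kt
Leg 2: heading 91.1°; drift -19.0° → track 72.1°, groundspeed 120.7 kt
Leg 3: heading 357.8°; drift -2.6° → track 355.2°, groundspeed 163.8 kt
Leg 4: heading 114.7°; drift -17.9° → track 96.8°, groundspeed 104.3 kt

Leg 1: track=150.9°, groundspeed=84.6 kt
Leg 2: track=72.1°, groundspeed=120.7 kt
Leg 3: track=355.2°, groundspeed=163.8 kt
Leg 4: track=96.8°, groundspeed=104.3 kt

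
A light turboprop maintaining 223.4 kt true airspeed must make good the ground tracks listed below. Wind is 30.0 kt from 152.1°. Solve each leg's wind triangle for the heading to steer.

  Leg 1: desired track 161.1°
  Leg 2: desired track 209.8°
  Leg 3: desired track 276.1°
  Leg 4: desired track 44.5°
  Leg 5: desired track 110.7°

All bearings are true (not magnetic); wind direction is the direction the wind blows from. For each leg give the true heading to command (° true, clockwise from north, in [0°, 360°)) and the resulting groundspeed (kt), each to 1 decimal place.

Leg 1: desired track 161.1°; wind correction -1.2° → command heading 159.9°, groundspeed 193.7 kt
Leg 2: desired track 209.8°; wind correction -6.5° → command heading 203.3°, groundspeed 205.9 kt
Leg 3: desired track 276.1°; wind correction -6.4° → command heading 269.7°, groundspeed 238.8 kt
Leg 4: desired track 44.5°; wind correction +7.4° → command heading 51.9°, groundspeed 230.6 kt
Leg 5: desired track 110.7°; wind correction +5.1° → command heading 115.8°, groundspeed 200.0 kt

Leg 1: heading=159.9°, groundspeed=193.7 kt
Leg 2: heading=203.3°, groundspeed=205.9 kt
Leg 3: heading=269.7°, groundspeed=238.8 kt
Leg 4: heading=51.9°, groundspeed=230.6 kt
Leg 5: heading=115.8°, groundspeed=200.0 kt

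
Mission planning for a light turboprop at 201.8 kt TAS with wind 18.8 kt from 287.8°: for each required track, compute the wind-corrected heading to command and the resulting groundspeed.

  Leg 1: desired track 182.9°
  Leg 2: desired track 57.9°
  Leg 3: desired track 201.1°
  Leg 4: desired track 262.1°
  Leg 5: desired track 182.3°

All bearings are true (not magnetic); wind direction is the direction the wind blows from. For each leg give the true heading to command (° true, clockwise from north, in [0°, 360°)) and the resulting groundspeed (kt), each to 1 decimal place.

Leg 1: desired track 182.9°; wind correction +5.2° → command heading 188.1°, groundspeed 205.8 kt
Leg 2: desired track 57.9°; wind correction -4.1° → command heading 53.8°, groundspeed 213.4 kt
Leg 3: desired track 201.1°; wind correction +5.3° → command heading 206.4°, groundspeed 199.8 kt
Leg 4: desired track 262.1°; wind correction +2.3° → command heading 264.4°, groundspeed 184.7 kt
Leg 5: desired track 182.3°; wind correction +5.2° → command heading 187.5°, groundspeed 206.0 kt

Leg 1: heading=188.1°, groundspeed=205.8 kt
Leg 2: heading=53.8°, groundspeed=213.4 kt
Leg 3: heading=206.4°, groundspeed=199.8 kt
Leg 4: heading=264.4°, groundspeed=184.7 kt
Leg 5: heading=187.5°, groundspeed=206.0 kt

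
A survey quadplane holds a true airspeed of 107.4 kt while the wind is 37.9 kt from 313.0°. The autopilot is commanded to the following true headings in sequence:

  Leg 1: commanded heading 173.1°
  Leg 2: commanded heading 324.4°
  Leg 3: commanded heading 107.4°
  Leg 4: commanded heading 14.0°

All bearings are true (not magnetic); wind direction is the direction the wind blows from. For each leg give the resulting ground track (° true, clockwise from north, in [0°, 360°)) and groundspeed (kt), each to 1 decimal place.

Leg 1: track=163.0°, groundspeed=138.6 kt
Leg 2: track=330.5°, groundspeed=70.6 kt
Leg 3: track=114.0°, groundspeed=142.5 kt
Leg 4: track=34.4°, groundspeed=95.0 kt

Leg 1: heading 173.1°; drift -10.1° → track 163.0°, groundspeed 138.6 kt
Leg 2: heading 324.4°; drift +6.1° → track 330.5°, groundspeed 70.6 kt
Leg 3: heading 107.4°; drift +6.6° → track 114.0°, groundspeed 142.5 kt
Leg 4: heading 14.0°; drift +20.4° → track 34.4°, groundspeed 95.0 kt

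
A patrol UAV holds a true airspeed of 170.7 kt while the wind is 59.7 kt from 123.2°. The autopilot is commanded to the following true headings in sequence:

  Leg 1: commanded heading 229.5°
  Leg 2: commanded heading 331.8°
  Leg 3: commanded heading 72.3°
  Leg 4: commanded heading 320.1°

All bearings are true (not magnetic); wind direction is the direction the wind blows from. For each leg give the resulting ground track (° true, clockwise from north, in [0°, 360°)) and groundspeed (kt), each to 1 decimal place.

Leg 1: heading 229.5°; drift +17.0° → track 246.5°, groundspeed 196.0 kt
Leg 2: heading 331.8°; drift -7.3° → track 324.5°, groundspeed 224.9 kt
Leg 3: heading 72.3°; drift -19.2° → track 53.1°, groundspeed 140.9 kt
Leg 4: heading 320.1°; drift -4.4° → track 315.7°, groundspeed 228.5 kt

Leg 1: track=246.5°, groundspeed=196.0 kt
Leg 2: track=324.5°, groundspeed=224.9 kt
Leg 3: track=53.1°, groundspeed=140.9 kt
Leg 4: track=315.7°, groundspeed=228.5 kt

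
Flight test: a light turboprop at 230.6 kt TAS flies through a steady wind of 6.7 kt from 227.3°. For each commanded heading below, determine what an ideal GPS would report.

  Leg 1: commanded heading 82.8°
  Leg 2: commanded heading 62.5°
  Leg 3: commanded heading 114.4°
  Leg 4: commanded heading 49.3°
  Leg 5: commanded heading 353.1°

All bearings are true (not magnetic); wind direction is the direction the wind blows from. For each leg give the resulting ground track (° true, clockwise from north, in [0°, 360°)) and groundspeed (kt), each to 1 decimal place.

Leg 1: heading 82.8°; drift -0.9° → track 81.9°, groundspeed 236.1 kt
Leg 2: heading 62.5°; drift -0.4° → track 62.1°, groundspeed 237.1 kt
Leg 3: heading 114.4°; drift -1.5° → track 112.9°, groundspeed 233.3 kt
Leg 4: heading 49.3°; drift -0.1° → track 49.2°, groundspeed 237.3 kt
Leg 5: heading 353.1°; drift +1.3° → track 354.4°, groundspeed 234.6 kt

Leg 1: track=81.9°, groundspeed=236.1 kt
Leg 2: track=62.1°, groundspeed=237.1 kt
Leg 3: track=112.9°, groundspeed=233.3 kt
Leg 4: track=49.2°, groundspeed=237.3 kt
Leg 5: track=354.4°, groundspeed=234.6 kt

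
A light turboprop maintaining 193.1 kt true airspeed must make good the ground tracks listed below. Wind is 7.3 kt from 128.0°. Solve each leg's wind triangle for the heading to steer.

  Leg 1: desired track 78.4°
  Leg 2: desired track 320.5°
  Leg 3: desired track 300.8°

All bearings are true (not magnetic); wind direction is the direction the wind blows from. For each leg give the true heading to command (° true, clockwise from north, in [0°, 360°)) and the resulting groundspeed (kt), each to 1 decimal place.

Leg 1: heading=80.0°, groundspeed=188.3 kt
Leg 2: heading=321.0°, groundspeed=200.2 kt
Leg 3: heading=300.5°, groundspeed=200.3 kt

Leg 1: desired track 78.4°; wind correction +1.6° → command heading 80.0°, groundspeed 188.3 kt
Leg 2: desired track 320.5°; wind correction +0.5° → command heading 321.0°, groundspeed 200.2 kt
Leg 3: desired track 300.8°; wind correction -0.3° → command heading 300.5°, groundspeed 200.3 kt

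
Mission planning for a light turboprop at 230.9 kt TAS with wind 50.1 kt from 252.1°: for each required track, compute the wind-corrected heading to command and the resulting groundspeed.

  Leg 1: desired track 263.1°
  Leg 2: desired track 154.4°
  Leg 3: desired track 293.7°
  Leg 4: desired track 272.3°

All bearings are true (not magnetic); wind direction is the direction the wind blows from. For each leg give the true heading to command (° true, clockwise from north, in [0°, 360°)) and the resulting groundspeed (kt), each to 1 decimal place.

Leg 1: heading=260.7°, groundspeed=181.5 kt
Leg 2: heading=166.8°, groundspeed=232.2 kt
Leg 3: heading=285.4°, groundspeed=191.0 kt
Leg 4: heading=268.0°, groundspeed=183.2 kt

Leg 1: desired track 263.1°; wind correction -2.4° → command heading 260.7°, groundspeed 181.5 kt
Leg 2: desired track 154.4°; wind correction +12.4° → command heading 166.8°, groundspeed 232.2 kt
Leg 3: desired track 293.7°; wind correction -8.3° → command heading 285.4°, groundspeed 191.0 kt
Leg 4: desired track 272.3°; wind correction -4.3° → command heading 268.0°, groundspeed 183.2 kt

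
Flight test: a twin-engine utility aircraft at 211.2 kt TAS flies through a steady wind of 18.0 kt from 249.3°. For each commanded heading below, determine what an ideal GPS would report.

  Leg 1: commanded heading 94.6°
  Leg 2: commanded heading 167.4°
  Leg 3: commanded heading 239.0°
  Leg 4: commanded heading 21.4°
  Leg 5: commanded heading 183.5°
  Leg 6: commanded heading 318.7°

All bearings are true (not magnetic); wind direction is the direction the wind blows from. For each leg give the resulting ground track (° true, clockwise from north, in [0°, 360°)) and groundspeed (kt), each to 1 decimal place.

Leg 1: heading 94.6°; drift -1.9° → track 92.7°, groundspeed 227.6 kt
Leg 2: heading 167.4°; drift -4.9° → track 162.5°, groundspeed 209.4 kt
Leg 3: heading 239.0°; drift -1.0° → track 238.0°, groundspeed 193.5 kt
Leg 4: heading 21.4°; drift +3.4° → track 24.8°, groundspeed 223.7 kt
Leg 5: heading 183.5°; drift -4.6° → track 178.9°, groundspeed 204.5 kt
Leg 6: heading 318.7°; drift +4.7° → track 323.4°, groundspeed 205.6 kt

Leg 1: track=92.7°, groundspeed=227.6 kt
Leg 2: track=162.5°, groundspeed=209.4 kt
Leg 3: track=238.0°, groundspeed=193.5 kt
Leg 4: track=24.8°, groundspeed=223.7 kt
Leg 5: track=178.9°, groundspeed=204.5 kt
Leg 6: track=323.4°, groundspeed=205.6 kt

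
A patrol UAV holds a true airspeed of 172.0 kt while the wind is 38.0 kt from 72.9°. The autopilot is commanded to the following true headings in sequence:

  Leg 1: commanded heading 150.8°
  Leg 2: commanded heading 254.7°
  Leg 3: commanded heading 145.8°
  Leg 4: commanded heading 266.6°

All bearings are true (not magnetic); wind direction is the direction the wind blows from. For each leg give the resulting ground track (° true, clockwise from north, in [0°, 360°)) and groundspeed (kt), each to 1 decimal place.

Leg 1: track=163.6°, groundspeed=168.2 kt
Leg 2: track=254.4°, groundspeed=210.0 kt
Leg 3: track=158.5°, groundspeed=164.9 kt
Leg 4: track=264.1°, groundspeed=209.1 kt

Leg 1: heading 150.8°; drift +12.8° → track 163.6°, groundspeed 168.2 kt
Leg 2: heading 254.7°; drift -0.3° → track 254.4°, groundspeed 210.0 kt
Leg 3: heading 145.8°; drift +12.7° → track 158.5°, groundspeed 164.9 kt
Leg 4: heading 266.6°; drift -2.5° → track 264.1°, groundspeed 209.1 kt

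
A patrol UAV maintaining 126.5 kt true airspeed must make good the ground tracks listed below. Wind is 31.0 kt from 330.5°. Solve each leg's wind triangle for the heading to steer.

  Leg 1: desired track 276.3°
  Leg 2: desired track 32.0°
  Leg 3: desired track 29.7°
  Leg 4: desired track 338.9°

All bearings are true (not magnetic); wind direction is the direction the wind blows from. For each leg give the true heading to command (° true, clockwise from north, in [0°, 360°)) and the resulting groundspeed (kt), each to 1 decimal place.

Leg 1: desired track 276.3°; wind correction +11.5° → command heading 287.8°, groundspeed 105.8 kt
Leg 2: desired track 32.0°; wind correction -12.4° → command heading 19.6°, groundspeed 108.7 kt
Leg 3: desired track 29.7°; wind correction -12.2° → command heading 17.5°, groundspeed 107.8 kt
Leg 4: desired track 338.9°; wind correction -2.1° → command heading 336.8°, groundspeed 95.8 kt

Leg 1: heading=287.8°, groundspeed=105.8 kt
Leg 2: heading=19.6°, groundspeed=108.7 kt
Leg 3: heading=17.5°, groundspeed=107.8 kt
Leg 4: heading=336.8°, groundspeed=95.8 kt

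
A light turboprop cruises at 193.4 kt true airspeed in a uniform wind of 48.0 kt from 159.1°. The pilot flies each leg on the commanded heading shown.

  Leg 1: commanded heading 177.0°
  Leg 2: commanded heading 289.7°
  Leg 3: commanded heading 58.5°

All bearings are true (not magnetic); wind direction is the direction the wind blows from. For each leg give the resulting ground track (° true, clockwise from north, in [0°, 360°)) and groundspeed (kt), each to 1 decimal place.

Leg 1: track=182.7°, groundspeed=148.5 kt
Leg 2: track=298.9°, groundspeed=227.6 kt
Leg 3: track=45.4°, groundspeed=207.7 kt

Leg 1: heading 177.0°; drift +5.7° → track 182.7°, groundspeed 148.5 kt
Leg 2: heading 289.7°; drift +9.2° → track 298.9°, groundspeed 227.6 kt
Leg 3: heading 58.5°; drift -13.1° → track 45.4°, groundspeed 207.7 kt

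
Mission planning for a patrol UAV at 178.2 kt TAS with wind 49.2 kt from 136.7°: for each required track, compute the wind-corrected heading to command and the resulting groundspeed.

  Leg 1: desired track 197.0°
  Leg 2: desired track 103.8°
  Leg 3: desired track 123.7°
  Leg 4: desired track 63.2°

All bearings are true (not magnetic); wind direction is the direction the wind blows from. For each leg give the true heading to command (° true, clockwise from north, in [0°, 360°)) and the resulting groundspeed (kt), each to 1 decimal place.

Leg 1: desired track 197.0°; wind correction -13.9° → command heading 183.1°, groundspeed 148.6 kt
Leg 2: desired track 103.8°; wind correction +8.6° → command heading 112.4°, groundspeed 134.9 kt
Leg 3: desired track 123.7°; wind correction +3.6° → command heading 127.3°, groundspeed 129.9 kt
Leg 4: desired track 63.2°; wind correction +15.4° → command heading 78.6°, groundspeed 157.9 kt

Leg 1: heading=183.1°, groundspeed=148.6 kt
Leg 2: heading=112.4°, groundspeed=134.9 kt
Leg 3: heading=127.3°, groundspeed=129.9 kt
Leg 4: heading=78.6°, groundspeed=157.9 kt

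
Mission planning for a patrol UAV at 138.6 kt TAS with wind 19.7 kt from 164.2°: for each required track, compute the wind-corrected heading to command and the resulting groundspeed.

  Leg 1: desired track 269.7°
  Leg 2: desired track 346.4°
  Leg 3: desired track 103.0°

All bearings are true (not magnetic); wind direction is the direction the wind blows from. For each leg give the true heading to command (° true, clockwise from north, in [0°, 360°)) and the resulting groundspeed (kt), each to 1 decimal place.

Leg 1: desired track 269.7°; wind correction -7.9° → command heading 261.8°, groundspeed 142.6 kt
Leg 2: desired track 346.4°; wind correction +0.3° → command heading 346.7°, groundspeed 158.3 kt
Leg 3: desired track 103.0°; wind correction +7.2° → command heading 110.2°, groundspeed 128.0 kt

Leg 1: heading=261.8°, groundspeed=142.6 kt
Leg 2: heading=346.7°, groundspeed=158.3 kt
Leg 3: heading=110.2°, groundspeed=128.0 kt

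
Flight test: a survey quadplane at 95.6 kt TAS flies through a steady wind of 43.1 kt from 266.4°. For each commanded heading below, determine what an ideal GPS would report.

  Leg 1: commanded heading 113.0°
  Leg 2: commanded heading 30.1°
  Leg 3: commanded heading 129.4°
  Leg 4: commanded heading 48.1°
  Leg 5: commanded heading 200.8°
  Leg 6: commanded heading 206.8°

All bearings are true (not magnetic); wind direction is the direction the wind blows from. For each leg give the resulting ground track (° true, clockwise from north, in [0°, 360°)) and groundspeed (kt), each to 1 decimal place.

Leg 1: track=104.8°, groundspeed=135.5 kt
Leg 2: track=46.8°, groundspeed=124.8 kt
Leg 3: track=116.4°, groundspeed=130.5 kt
Leg 4: track=59.8°, groundspeed=132.2 kt
Leg 5: track=174.0°, groundspeed=87.1 kt
Leg 6: track=180.1°, groundspeed=82.6 kt

Leg 1: heading 113.0°; drift -8.2° → track 104.8°, groundspeed 135.5 kt
Leg 2: heading 30.1°; drift +16.7° → track 46.8°, groundspeed 124.8 kt
Leg 3: heading 129.4°; drift -13.0° → track 116.4°, groundspeed 130.5 kt
Leg 4: heading 48.1°; drift +11.7° → track 59.8°, groundspeed 132.2 kt
Leg 5: heading 200.8°; drift -26.8° → track 174.0°, groundspeed 87.1 kt
Leg 6: heading 206.8°; drift -26.7° → track 180.1°, groundspeed 82.6 kt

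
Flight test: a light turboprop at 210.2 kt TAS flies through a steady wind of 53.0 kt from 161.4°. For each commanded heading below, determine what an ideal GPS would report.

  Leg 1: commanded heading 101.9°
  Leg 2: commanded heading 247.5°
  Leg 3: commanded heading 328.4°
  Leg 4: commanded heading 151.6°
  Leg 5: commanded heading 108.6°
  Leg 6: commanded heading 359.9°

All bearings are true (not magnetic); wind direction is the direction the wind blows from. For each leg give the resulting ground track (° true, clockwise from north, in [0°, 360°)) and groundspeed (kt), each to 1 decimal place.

Leg 1: heading 101.9°; drift -14.0° → track 87.9°, groundspeed 188.9 kt
Leg 2: heading 247.5°; drift +14.4° → track 261.9°, groundspeed 213.3 kt
Leg 3: heading 328.4°; drift +2.6° → track 331.0°, groundspeed 262.1 kt
Leg 4: heading 151.6°; drift -3.3° → track 148.3°, groundspeed 158.2 kt
Leg 5: heading 108.6°; drift -13.3° → track 95.3°, groundspeed 183.1 kt
Leg 6: heading 359.9°; drift -3.7° → track 356.2°, groundspeed 261.0 kt

Leg 1: track=87.9°, groundspeed=188.9 kt
Leg 2: track=261.9°, groundspeed=213.3 kt
Leg 3: track=331.0°, groundspeed=262.1 kt
Leg 4: track=148.3°, groundspeed=158.2 kt
Leg 5: track=95.3°, groundspeed=183.1 kt
Leg 6: track=356.2°, groundspeed=261.0 kt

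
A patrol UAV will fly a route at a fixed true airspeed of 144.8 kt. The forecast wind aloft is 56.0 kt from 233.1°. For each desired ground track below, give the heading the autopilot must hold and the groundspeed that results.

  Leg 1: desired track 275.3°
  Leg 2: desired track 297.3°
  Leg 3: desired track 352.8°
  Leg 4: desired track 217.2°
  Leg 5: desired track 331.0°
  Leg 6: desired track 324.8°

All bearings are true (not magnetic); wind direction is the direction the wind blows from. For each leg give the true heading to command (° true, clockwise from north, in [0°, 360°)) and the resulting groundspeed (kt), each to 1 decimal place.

Leg 1: desired track 275.3°; wind correction -15.1° → command heading 260.2°, groundspeed 98.3 kt
Leg 2: desired track 297.3°; wind correction -20.4° → command heading 276.9°, groundspeed 111.4 kt
Leg 3: desired track 352.8°; wind correction -19.6° → command heading 333.2°, groundspeed 164.1 kt
Leg 4: desired track 217.2°; wind correction +6.1° → command heading 223.3°, groundspeed 90.1 kt
Leg 5: desired track 331.0°; wind correction -22.5° → command heading 308.5°, groundspeed 141.5 kt
Leg 6: desired track 324.8°; wind correction -22.7° → command heading 302.1°, groundspeed 135.2 kt

Leg 1: heading=260.2°, groundspeed=98.3 kt
Leg 2: heading=276.9°, groundspeed=111.4 kt
Leg 3: heading=333.2°, groundspeed=164.1 kt
Leg 4: heading=223.3°, groundspeed=90.1 kt
Leg 5: heading=308.5°, groundspeed=141.5 kt
Leg 6: heading=302.1°, groundspeed=135.2 kt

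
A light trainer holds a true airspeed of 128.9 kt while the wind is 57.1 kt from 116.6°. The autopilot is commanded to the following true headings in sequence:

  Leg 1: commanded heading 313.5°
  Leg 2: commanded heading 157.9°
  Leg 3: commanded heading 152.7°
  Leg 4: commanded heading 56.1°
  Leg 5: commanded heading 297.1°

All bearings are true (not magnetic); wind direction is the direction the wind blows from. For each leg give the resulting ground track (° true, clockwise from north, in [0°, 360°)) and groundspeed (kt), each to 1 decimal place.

Leg 1: heading 313.5°; drift -5.2° → track 308.3°, groundspeed 184.3 kt
Leg 2: heading 157.9°; drift +23.7° → track 181.6°, groundspeed 93.9 kt
Leg 3: heading 152.7°; drift +22.1° → track 174.8°, groundspeed 89.3 kt
Leg 4: heading 56.1°; drift -26.2° → track 29.9°, groundspeed 112.4 kt
Leg 5: heading 297.1°; drift -0.2° → track 296.9°, groundspeed 186.0 kt

Leg 1: track=308.3°, groundspeed=184.3 kt
Leg 2: track=181.6°, groundspeed=93.9 kt
Leg 3: track=174.8°, groundspeed=89.3 kt
Leg 4: track=29.9°, groundspeed=112.4 kt
Leg 5: track=296.9°, groundspeed=186.0 kt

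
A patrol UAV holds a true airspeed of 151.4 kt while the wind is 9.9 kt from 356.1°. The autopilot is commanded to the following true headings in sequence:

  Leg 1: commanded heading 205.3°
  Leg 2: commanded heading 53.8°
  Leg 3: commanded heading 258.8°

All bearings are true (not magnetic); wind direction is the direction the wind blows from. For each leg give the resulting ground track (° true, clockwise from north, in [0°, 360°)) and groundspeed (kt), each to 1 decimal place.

Leg 1: heading 205.3°; drift -1.7° → track 203.6°, groundspeed 160.1 kt
Leg 2: heading 53.8°; drift +3.3° → track 57.1°, groundspeed 146.3 kt
Leg 3: heading 258.8°; drift -3.7° → track 255.1°, groundspeed 153.0 kt

Leg 1: track=203.6°, groundspeed=160.1 kt
Leg 2: track=57.1°, groundspeed=146.3 kt
Leg 3: track=255.1°, groundspeed=153.0 kt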